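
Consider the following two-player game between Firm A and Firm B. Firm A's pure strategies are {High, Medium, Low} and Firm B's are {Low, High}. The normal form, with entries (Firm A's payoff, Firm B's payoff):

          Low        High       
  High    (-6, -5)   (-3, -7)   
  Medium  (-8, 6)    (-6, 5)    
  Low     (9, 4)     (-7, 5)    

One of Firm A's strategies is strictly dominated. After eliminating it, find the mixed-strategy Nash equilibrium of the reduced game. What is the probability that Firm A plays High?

p = 1/3

Firm A's strategy Medium is strictly dominated by High: -6 > -8 and -3 > -6. Eliminate Medium.
Set Firm B's expected payoff from Low equal to that from High:
  Firm B's payoff to Low: p·(-5) + (1−p)·4 = -9p + 4
  Firm B's payoff to High: p·(-7) + (1−p)·5 = -12p + 5
  -9p + 4 = -12p + 5  ⇒  3p = 1  ⇒  p = 1/3.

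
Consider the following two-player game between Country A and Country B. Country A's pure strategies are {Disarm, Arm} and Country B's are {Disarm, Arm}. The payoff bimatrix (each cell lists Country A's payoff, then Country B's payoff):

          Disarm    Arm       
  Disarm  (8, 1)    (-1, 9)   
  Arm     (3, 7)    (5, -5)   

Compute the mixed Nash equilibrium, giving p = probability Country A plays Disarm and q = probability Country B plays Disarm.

p = 3/5, q = 6/11

In a mixed equilibrium Country B is indifferent between Disarm and Arm; this condition fixes p.
  Country B's payoff from Disarm: p·1 + (1−p)·7 = -6p + 7
  Country B's payoff from Arm: p·9 + (1−p)·(-5) = 14p - 5
  -6p + 7 = 14p - 5  ⇒  -20p = -12  ⇒  p = 3/5.
Country A's indifference between Disarm and Arm determines Country B's mixing probability q:
  Country A's payoff from Disarm: q·8 + (1−q)·(-1) = 9q - 1
  Country A's payoff from Arm: q·3 + (1−q)·5 = -2q + 5
  9q - 1 = -2q + 5  ⇒  11q = 6  ⇒  q = 6/11.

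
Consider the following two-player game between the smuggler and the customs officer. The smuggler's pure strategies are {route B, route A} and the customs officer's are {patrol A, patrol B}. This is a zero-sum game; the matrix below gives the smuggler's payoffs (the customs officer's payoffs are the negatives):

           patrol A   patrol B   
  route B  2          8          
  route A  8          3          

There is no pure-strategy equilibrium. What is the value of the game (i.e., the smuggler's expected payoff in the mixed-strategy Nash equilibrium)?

The customs officer's mix must leave the smuggler indifferent between route B and route A.
  the smuggler's expected payoff from route B: q·2 + (1−q)·8 = -6q + 8
  the smuggler's expected payoff from route A: q·8 + (1−q)·3 = 5q + 3
  -6q + 8 = 5q + 3  ⇒  -11q = -5  ⇒  q = 5/11.
The value is the smuggler's expected payoff against this mix (using route B): (5/11)·2 + (6/11)·8 = 58/11.

v = 58/11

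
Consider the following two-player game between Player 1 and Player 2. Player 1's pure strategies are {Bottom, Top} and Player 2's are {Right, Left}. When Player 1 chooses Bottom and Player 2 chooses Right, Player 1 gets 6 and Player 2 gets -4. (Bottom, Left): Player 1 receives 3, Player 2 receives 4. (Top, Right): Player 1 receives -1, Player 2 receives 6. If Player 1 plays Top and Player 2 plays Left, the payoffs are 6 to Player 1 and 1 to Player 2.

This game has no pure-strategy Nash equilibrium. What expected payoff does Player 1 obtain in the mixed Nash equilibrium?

Set Player 1's expected payoff from Bottom equal to that from Top:
  Player 1's payoff to Bottom: q·6 + (1−q)·3 = 3q + 3
  Player 1's payoff to Top: q·(-1) + (1−q)·6 = -7q + 6
  3q + 3 = -7q + 6  ⇒  10q = 3  ⇒  q = 3/10.
At equilibrium Player 1 is indifferent across rows, so Player 1's payoff equals the payoff from Bottom: (3/10)·6 + (7/10)·3 = 39/10.

39/10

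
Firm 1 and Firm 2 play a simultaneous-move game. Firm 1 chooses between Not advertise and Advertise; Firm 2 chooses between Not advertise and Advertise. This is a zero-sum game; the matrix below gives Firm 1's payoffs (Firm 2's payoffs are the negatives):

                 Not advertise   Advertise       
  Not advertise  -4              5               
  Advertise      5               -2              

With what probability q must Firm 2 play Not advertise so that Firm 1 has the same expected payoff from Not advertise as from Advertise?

In a mixed equilibrium Firm 1 is indifferent between Not advertise and Advertise; this condition fixes q.
  Firm 1's expected payoff from Not advertise: q·(-4) + (1−q)·5 = -9q + 5
  Firm 1's expected payoff from Advertise: q·5 + (1−q)·(-2) = 7q - 2
  -9q + 5 = 7q - 2  ⇒  -16q = -7  ⇒  q = 7/16.

q = 7/16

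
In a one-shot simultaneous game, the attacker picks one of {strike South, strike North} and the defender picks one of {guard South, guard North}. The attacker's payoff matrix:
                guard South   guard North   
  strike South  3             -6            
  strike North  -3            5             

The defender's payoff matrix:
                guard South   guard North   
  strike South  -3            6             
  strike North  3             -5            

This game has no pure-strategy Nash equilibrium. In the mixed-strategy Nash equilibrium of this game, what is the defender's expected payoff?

Set the defender's expected payoff from guard South equal to that from guard North:
  the defender's payoff from guard South: p·(-3) + (1−p)·3 = -6p + 3
  the defender's payoff from guard North: p·6 + (1−p)·(-5) = 11p - 5
  -6p + 3 = 11p - 5  ⇒  -17p = -8  ⇒  p = 8/17.
At equilibrium the defender is indifferent across columns, so the defender's payoff equals the payoff from guard South: (8/17)·(-3) + (9/17)·3 = 3/17.

3/17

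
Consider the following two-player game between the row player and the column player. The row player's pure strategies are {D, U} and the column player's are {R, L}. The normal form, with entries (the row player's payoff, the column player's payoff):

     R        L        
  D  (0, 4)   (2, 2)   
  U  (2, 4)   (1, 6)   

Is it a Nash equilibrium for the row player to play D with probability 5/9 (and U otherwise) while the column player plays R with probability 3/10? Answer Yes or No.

Given the row player's mix p = 5/9, the column player's payoff from R is 4 but from L is 34/9. The column player strictly prefers R, so the column player would not mix.
So the proposed profile is not a Nash equilibrium.

No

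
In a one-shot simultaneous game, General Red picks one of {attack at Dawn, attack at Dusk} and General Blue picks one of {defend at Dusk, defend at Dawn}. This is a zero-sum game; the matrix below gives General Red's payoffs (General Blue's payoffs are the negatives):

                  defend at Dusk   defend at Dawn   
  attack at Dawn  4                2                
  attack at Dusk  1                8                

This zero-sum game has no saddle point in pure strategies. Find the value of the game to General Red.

v = 10/3

General Red's indifference between attack at Dawn and attack at Dusk determines General Blue's mixing probability q:
  General Red's payoff to attack at Dawn: q·4 + (1−q)·2 = 2q + 2
  General Red's payoff to attack at Dusk: q·1 + (1−q)·8 = -7q + 8
  2q + 2 = -7q + 8  ⇒  9q = 6  ⇒  q = 2/3.
The value is General Red's expected payoff against this mix (using attack at Dawn): (2/3)·4 + (1/3)·2 = 10/3.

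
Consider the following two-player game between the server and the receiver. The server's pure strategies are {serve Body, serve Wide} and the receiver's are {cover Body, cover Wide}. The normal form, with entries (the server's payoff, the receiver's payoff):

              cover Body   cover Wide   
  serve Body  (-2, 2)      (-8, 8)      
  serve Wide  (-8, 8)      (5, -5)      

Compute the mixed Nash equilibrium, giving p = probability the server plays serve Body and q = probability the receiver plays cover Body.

p = 13/19, q = 13/19

For the receiver to be willing to mix, the receiver must be indifferent between cover Body and cover Wide, which pins down the server's mix.
  the receiver's payoff from cover Body: p·2 + (1−p)·8 = -6p + 8
  the receiver's payoff from cover Wide: p·8 + (1−p)·(-5) = 13p - 5
  -6p + 8 = 13p - 5  ⇒  -19p = -13  ⇒  p = 13/19.
The receiver's mix must leave the server indifferent between serve Body and serve Wide.
  the server's payoff to serve Body: q·(-2) + (1−q)·(-8) = 6q - 8
  the server's payoff to serve Wide: q·(-8) + (1−q)·5 = -13q + 5
  6q - 8 = -13q + 5  ⇒  19q = 13  ⇒  q = 13/19.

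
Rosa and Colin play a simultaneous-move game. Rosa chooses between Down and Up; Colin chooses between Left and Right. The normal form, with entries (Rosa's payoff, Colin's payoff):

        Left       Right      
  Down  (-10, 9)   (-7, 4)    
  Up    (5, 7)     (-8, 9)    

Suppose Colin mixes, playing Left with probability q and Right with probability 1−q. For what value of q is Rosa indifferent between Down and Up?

In a mixed equilibrium Rosa is indifferent between Down and Up; this condition fixes q.
  Rosa's payoff from Down: q·(-10) + (1−q)·(-7) = -3q - 7
  Rosa's payoff from Up: q·5 + (1−q)·(-8) = 13q - 8
  -3q - 7 = 13q - 8  ⇒  -16q = -1  ⇒  q = 1/16.

q = 1/16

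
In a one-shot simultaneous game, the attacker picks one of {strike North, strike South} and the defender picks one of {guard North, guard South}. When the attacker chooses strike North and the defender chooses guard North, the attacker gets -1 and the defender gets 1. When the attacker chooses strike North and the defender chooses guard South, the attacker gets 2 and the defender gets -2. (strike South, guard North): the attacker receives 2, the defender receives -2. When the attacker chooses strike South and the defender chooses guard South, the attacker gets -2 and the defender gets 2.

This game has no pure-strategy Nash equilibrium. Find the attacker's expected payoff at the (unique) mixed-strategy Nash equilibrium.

The defender's mix must leave the attacker indifferent between strike North and strike South.
  the attacker's payoff to strike North: q·(-1) + (1−q)·2 = -3q + 2
  the attacker's payoff to strike South: q·2 + (1−q)·(-2) = 4q - 2
  -3q + 2 = 4q - 2  ⇒  -7q = -4  ⇒  q = 4/7.
At equilibrium the attacker is indifferent across rows, so the attacker's payoff equals the payoff from strike North: (4/7)·(-1) + (3/7)·2 = 2/7.

2/7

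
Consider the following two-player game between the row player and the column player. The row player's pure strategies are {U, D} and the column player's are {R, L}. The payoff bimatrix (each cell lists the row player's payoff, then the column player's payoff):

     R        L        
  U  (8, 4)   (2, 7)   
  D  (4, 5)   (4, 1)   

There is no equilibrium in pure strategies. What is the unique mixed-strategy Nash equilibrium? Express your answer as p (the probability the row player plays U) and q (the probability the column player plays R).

p = 4/7, q = 1/3

For the column player to be willing to mix, the column player must be indifferent between R and L, which pins down the row player's mix.
  the column player's payoff to R: p·4 + (1−p)·5 = -p + 5
  the column player's payoff to L: p·7 + (1−p)·1 = 6p + 1
  -p + 5 = 6p + 1  ⇒  -7p = -4  ⇒  p = 4/7.
The column player's mix must leave the row player indifferent between U and D.
  the row player's expected payoff from U: q·8 + (1−q)·2 = 6q + 2
  the row player's expected payoff from D: q·4 + (1−q)·4 = 4
  6q + 2 = 4  ⇒  6q = 2  ⇒  q = 1/3.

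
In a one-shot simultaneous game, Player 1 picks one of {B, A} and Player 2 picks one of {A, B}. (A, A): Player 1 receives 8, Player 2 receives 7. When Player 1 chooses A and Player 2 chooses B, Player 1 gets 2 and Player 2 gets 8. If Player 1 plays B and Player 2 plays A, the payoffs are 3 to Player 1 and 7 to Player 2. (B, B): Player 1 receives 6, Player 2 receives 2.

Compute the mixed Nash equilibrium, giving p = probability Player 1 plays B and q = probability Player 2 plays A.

Player 1's mix must leave Player 2 indifferent between A and B.
  Player 2's payoff to A: p·7 + (1−p)·7 = 7
  Player 2's payoff to B: p·2 + (1−p)·8 = -6p + 8
  7 = -6p + 8  ⇒  6p = 1  ⇒  p = 1/6.
In a mixed equilibrium Player 1 is indifferent between B and A; this condition fixes q.
  Player 1's payoff from B: q·3 + (1−q)·6 = -3q + 6
  Player 1's payoff from A: q·8 + (1−q)·2 = 6q + 2
  -3q + 6 = 6q + 2  ⇒  -9q = -4  ⇒  q = 4/9.

p = 1/6, q = 4/9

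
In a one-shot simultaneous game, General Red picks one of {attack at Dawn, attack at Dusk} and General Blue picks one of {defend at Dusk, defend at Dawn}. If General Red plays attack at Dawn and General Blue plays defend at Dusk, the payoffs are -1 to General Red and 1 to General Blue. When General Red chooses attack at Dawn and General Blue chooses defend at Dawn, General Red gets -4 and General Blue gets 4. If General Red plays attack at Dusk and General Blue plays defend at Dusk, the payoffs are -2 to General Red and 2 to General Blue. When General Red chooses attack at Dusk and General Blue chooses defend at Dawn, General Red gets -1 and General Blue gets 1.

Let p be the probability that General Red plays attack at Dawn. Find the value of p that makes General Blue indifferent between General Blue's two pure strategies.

p = 1/4

General Blue's indifference between defend at Dusk and defend at Dawn determines General Red's mixing probability p:
  General Blue's payoff to defend at Dusk: p·1 + (1−p)·2 = -p + 2
  General Blue's payoff to defend at Dawn: p·4 + (1−p)·1 = 3p + 1
  -p + 2 = 3p + 1  ⇒  -4p = -1  ⇒  p = 1/4.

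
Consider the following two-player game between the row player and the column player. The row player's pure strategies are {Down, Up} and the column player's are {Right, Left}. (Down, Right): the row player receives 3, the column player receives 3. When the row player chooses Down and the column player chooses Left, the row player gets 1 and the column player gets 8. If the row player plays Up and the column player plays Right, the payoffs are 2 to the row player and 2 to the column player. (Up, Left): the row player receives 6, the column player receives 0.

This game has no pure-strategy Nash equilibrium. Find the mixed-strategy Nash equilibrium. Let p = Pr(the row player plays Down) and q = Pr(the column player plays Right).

p = 2/7, q = 5/6

The row player's mix must leave the column player indifferent between Right and Left.
  the column player's payoff from Right: p·3 + (1−p)·2 = p + 2
  the column player's payoff from Left: p·8 + (1−p)·0 = 8p
  p + 2 = 8p  ⇒  -7p = -2  ⇒  p = 2/7.
For the row player to be willing to mix, the row player must be indifferent between Down and Up, which pins down the column player's mix.
  the row player's expected payoff from Down: q·3 + (1−q)·1 = 2q + 1
  the row player's expected payoff from Up: q·2 + (1−q)·6 = -4q + 6
  2q + 1 = -4q + 6  ⇒  6q = 5  ⇒  q = 5/6.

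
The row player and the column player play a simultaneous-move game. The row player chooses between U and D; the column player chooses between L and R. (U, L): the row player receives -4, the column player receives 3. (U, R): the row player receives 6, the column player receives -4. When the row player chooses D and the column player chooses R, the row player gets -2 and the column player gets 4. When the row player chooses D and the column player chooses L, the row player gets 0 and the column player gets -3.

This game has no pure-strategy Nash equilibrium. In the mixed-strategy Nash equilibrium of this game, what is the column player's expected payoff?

The column player's indifference between L and R determines the row player's mixing probability p:
  the column player's payoff to L: p·3 + (1−p)·(-3) = 6p - 3
  the column player's payoff to R: p·(-4) + (1−p)·4 = -8p + 4
  6p - 3 = -8p + 4  ⇒  14p = 7  ⇒  p = 1/2.
At equilibrium the column player is indifferent across columns, so the column player's payoff equals the payoff from L: (1/2)·3 + (1/2)·(-3) = 0.

0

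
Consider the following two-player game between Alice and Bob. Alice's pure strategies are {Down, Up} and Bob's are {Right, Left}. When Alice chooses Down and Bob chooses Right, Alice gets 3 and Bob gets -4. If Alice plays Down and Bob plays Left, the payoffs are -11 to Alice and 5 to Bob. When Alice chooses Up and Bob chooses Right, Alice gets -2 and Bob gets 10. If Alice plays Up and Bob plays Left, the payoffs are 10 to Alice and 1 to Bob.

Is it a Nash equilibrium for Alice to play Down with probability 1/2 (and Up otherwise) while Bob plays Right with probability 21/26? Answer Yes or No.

Check Bob's indifference given Alice's mix p = 1/2:
  payoff from Right = 3; payoff from Left = 3 — equal.
Check Alice's indifference given Bob's mix q = 21/26:
  payoff from Down = 4/13; payoff from Up = 4/13 — equal.
Both players are indifferent, so neither can profitably deviate.

Yes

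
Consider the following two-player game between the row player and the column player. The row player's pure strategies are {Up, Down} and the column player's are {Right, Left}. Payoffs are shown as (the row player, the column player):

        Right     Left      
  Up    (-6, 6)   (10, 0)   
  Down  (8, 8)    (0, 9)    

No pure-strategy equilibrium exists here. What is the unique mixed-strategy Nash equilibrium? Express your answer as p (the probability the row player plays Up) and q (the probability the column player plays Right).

In a mixed equilibrium the column player is indifferent between Right and Left; this condition fixes p.
  the column player's payoff to Right: p·6 + (1−p)·8 = -2p + 8
  the column player's payoff to Left: p·0 + (1−p)·9 = -9p + 9
  -2p + 8 = -9p + 9  ⇒  7p = 1  ⇒  p = 1/7.
The column player's mix must leave the row player indifferent between Up and Down.
  the row player's expected payoff from Up: q·(-6) + (1−q)·10 = -16q + 10
  the row player's expected payoff from Down: q·8 + (1−q)·0 = 8q
  -16q + 10 = 8q  ⇒  -24q = -10  ⇒  q = 5/12.

p = 1/7, q = 5/12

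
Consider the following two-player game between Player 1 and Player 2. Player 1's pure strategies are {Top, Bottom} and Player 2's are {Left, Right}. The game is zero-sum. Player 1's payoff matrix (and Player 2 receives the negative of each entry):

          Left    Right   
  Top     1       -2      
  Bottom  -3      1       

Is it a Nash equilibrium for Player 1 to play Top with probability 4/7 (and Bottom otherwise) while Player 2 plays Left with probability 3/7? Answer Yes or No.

Yes

Check Player 2's indifference given Player 1's mix p = 4/7:
  payoff from Left = 5/7; payoff from Right = 5/7 — equal.
Check Player 1's indifference given Player 2's mix q = 3/7:
  payoff from Top = -5/7; payoff from Bottom = -5/7 — equal.
Both players are indifferent, so neither can profitably deviate.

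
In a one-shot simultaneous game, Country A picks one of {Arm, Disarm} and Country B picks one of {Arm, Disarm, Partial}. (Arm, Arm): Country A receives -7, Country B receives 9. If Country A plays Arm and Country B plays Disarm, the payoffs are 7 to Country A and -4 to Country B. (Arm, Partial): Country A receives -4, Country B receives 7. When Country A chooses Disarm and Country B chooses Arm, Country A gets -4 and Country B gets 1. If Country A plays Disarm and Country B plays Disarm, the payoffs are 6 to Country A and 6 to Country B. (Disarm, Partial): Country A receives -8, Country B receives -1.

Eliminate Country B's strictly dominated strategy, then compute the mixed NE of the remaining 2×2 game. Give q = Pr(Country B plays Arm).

q = 1/4

Country B's strategy Partial is strictly dominated by Arm: 9 > 7 and 1 > -1. Eliminate Partial.
Country B's mix must leave Country A indifferent between Arm and Disarm.
  Country A's payoff to Arm: q·(-7) + (1−q)·7 = -14q + 7
  Country A's payoff to Disarm: q·(-4) + (1−q)·6 = -10q + 6
  -14q + 7 = -10q + 6  ⇒  -4q = -1  ⇒  q = 1/4.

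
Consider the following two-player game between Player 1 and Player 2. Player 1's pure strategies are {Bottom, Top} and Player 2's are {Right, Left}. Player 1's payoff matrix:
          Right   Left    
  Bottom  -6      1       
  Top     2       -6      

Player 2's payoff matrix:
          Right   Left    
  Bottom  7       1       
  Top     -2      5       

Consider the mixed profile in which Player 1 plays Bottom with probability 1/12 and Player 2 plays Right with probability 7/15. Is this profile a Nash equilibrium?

Given Player 1's mix p = 1/12, Player 2's payoff from Right is -5/4 but from Left is 14/3. Player 2 strictly prefers Left, so Player 2 would not mix.
So the proposed profile is not a Nash equilibrium.

No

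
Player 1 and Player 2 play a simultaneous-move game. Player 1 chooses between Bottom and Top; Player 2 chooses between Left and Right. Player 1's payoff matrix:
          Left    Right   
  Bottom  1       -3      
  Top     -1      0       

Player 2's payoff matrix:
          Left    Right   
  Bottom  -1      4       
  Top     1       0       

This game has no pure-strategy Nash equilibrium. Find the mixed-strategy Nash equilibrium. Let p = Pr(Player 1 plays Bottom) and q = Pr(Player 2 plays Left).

Player 2's indifference between Left and Right determines Player 1's mixing probability p:
  Player 2's expected payoff from Left: p·(-1) + (1−p)·1 = -2p + 1
  Player 2's expected payoff from Right: p·4 + (1−p)·0 = 4p
  -2p + 1 = 4p  ⇒  -6p = -1  ⇒  p = 1/6.
For Player 1 to be willing to mix, Player 1 must be indifferent between Bottom and Top, which pins down Player 2's mix.
  Player 1's expected payoff from Bottom: q·1 + (1−q)·(-3) = 4q - 3
  Player 1's expected payoff from Top: q·(-1) + (1−q)·0 = -q
  4q - 3 = -q  ⇒  5q = 3  ⇒  q = 3/5.

p = 1/6, q = 3/5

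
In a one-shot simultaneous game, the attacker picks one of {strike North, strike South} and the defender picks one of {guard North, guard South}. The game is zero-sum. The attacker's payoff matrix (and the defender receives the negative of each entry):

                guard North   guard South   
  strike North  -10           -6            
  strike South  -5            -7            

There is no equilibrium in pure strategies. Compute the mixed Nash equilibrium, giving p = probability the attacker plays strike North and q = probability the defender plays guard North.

For the defender to be willing to mix, the defender must be indifferent between guard North and guard South, which pins down the attacker's mix.
  the defender's expected payoff from guard North: p·10 + (1−p)·5 = 5p + 5
  the defender's expected payoff from guard South: p·6 + (1−p)·7 = -p + 7
  5p + 5 = -p + 7  ⇒  6p = 2  ⇒  p = 1/3.
The attacker's indifference between strike North and strike South determines the defender's mixing probability q:
  the attacker's payoff from strike North: q·(-10) + (1−q)·(-6) = -4q - 6
  the attacker's payoff from strike South: q·(-5) + (1−q)·(-7) = 2q - 7
  -4q - 6 = 2q - 7  ⇒  -6q = -1  ⇒  q = 1/6.

p = 1/3, q = 1/6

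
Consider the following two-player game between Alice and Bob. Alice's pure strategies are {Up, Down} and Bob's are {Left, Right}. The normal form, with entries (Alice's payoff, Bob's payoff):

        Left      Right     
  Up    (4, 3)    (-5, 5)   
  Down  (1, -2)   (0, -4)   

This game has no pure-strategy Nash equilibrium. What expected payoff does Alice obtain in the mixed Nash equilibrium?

Bob's mix must leave Alice indifferent between Up and Down.
  Alice's payoff from Up: q·4 + (1−q)·(-5) = 9q - 5
  Alice's payoff from Down: q·1 + (1−q)·0 = q
  9q - 5 = q  ⇒  8q = 5  ⇒  q = 5/8.
At equilibrium Alice is indifferent across rows, so Alice's payoff equals the payoff from Up: (5/8)·4 + (3/8)·(-5) = 5/8.

5/8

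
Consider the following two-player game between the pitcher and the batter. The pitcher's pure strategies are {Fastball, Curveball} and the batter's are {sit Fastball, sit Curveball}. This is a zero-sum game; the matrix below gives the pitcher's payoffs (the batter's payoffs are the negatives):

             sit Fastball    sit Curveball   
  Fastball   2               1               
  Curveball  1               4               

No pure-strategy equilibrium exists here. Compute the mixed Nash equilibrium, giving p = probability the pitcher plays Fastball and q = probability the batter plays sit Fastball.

Set the batter's expected payoff from sit Fastball equal to that from sit Curveball:
  the batter's payoff to sit Fastball: p·(-2) + (1−p)·(-1) = -p - 1
  the batter's payoff to sit Curveball: p·(-1) + (1−p)·(-4) = 3p - 4
  -p - 1 = 3p - 4  ⇒  -4p = -3  ⇒  p = 3/4.
Set the pitcher's expected payoff from Fastball equal to that from Curveball:
  the pitcher's expected payoff from Fastball: q·2 + (1−q)·1 = q + 1
  the pitcher's expected payoff from Curveball: q·1 + (1−q)·4 = -3q + 4
  q + 1 = -3q + 4  ⇒  4q = 3  ⇒  q = 3/4.

p = 3/4, q = 3/4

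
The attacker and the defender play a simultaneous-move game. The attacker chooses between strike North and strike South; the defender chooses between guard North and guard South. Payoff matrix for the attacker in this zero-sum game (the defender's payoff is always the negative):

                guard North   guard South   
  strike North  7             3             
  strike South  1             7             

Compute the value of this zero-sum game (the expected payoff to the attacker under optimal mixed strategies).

The defender's mix must leave the attacker indifferent between strike North and strike South.
  the attacker's payoff to strike North: q·7 + (1−q)·3 = 4q + 3
  the attacker's payoff to strike South: q·1 + (1−q)·7 = -6q + 7
  4q + 3 = -6q + 7  ⇒  10q = 4  ⇒  q = 2/5.
The value is the attacker's expected payoff against this mix (using strike North): (2/5)·7 + (3/5)·3 = 23/5.

v = 23/5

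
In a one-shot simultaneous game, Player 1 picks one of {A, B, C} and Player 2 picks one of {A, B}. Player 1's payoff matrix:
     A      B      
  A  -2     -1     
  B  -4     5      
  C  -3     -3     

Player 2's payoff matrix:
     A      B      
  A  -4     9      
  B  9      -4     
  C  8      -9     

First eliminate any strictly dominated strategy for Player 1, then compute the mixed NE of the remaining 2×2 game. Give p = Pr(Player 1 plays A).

Player 1's strategy C is strictly dominated by A: -2 > -3 and -1 > -3. Eliminate C.
In a mixed equilibrium Player 2 is indifferent between A and B; this condition fixes p.
  Player 2's payoff from A: p·(-4) + (1−p)·9 = -13p + 9
  Player 2's payoff from B: p·9 + (1−p)·(-4) = 13p - 4
  -13p + 9 = 13p - 4  ⇒  -26p = -13  ⇒  p = 1/2.

p = 1/2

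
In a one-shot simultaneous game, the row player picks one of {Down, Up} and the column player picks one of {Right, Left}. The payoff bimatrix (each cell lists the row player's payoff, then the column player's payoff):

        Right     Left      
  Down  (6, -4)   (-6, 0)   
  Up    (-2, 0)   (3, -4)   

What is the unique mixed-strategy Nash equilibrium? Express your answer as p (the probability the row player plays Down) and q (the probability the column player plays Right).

p = 1/2, q = 9/17

The row player's mix must leave the column player indifferent between Right and Left.
  the column player's payoff to Right: p·(-4) + (1−p)·0 = -4p
  the column player's payoff to Left: p·0 + (1−p)·(-4) = 4p - 4
  -4p = 4p - 4  ⇒  -8p = -4  ⇒  p = 1/2.
In a mixed equilibrium the row player is indifferent between Down and Up; this condition fixes q.
  the row player's payoff to Down: q·6 + (1−q)·(-6) = 12q - 6
  the row player's payoff to Up: q·(-2) + (1−q)·3 = -5q + 3
  12q - 6 = -5q + 3  ⇒  17q = 9  ⇒  q = 9/17.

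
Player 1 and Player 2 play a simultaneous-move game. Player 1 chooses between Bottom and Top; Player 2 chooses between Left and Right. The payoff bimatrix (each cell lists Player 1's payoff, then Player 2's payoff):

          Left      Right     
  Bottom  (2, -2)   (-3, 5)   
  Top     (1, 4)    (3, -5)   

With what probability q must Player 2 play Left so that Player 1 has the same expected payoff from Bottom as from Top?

Player 2's mix must leave Player 1 indifferent between Bottom and Top.
  Player 1's payoff to Bottom: q·2 + (1−q)·(-3) = 5q - 3
  Player 1's payoff to Top: q·1 + (1−q)·3 = -2q + 3
  5q - 3 = -2q + 3  ⇒  7q = 6  ⇒  q = 6/7.

q = 6/7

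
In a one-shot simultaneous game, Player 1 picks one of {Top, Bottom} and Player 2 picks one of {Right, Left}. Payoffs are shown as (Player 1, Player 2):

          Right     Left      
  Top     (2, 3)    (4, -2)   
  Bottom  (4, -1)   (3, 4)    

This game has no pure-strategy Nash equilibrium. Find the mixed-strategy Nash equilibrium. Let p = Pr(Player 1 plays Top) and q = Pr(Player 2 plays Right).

Set Player 2's expected payoff from Right equal to that from Left:
  Player 2's expected payoff from Right: p·3 + (1−p)·(-1) = 4p - 1
  Player 2's expected payoff from Left: p·(-2) + (1−p)·4 = -6p + 4
  4p - 1 = -6p + 4  ⇒  10p = 5  ⇒  p = 1/2.
Player 1's indifference between Top and Bottom determines Player 2's mixing probability q:
  Player 1's payoff from Top: q·2 + (1−q)·4 = -2q + 4
  Player 1's payoff from Bottom: q·4 + (1−q)·3 = q + 3
  -2q + 4 = q + 3  ⇒  -3q = -1  ⇒  q = 1/3.

p = 1/2, q = 1/3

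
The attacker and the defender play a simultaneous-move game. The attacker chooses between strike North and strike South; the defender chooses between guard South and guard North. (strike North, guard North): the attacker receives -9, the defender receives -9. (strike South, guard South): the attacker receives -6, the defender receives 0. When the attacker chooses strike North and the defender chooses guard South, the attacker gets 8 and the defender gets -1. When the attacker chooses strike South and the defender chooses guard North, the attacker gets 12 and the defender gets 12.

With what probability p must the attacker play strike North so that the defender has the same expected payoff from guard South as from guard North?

The attacker's mix must leave the defender indifferent between guard South and guard North.
  the defender's payoff to guard South: p·(-1) + (1−p)·0 = -p
  the defender's payoff to guard North: p·(-9) + (1−p)·12 = -21p + 12
  -p = -21p + 12  ⇒  20p = 12  ⇒  p = 3/5.

p = 3/5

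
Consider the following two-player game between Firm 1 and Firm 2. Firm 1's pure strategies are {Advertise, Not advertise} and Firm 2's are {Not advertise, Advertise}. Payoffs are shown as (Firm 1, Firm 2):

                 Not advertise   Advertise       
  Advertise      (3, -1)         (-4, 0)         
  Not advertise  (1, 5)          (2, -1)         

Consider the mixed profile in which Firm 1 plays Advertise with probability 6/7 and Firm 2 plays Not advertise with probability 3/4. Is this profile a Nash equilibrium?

Yes

Check Firm 2's indifference given Firm 1's mix p = 6/7:
  payoff from Not advertise = -1/7; payoff from Advertise = -1/7 — equal.
Check Firm 1's indifference given Firm 2's mix q = 3/4:
  payoff from Advertise = 5/4; payoff from Not advertise = 5/4 — equal.
Both players are indifferent, so neither can profitably deviate.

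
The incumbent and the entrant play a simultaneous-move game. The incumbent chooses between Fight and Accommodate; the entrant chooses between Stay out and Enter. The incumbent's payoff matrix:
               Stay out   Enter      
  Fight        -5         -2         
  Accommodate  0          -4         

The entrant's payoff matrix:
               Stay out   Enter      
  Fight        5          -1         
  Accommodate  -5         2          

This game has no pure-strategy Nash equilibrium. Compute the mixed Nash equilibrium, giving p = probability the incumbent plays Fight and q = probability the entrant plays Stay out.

The incumbent's mix must leave the entrant indifferent between Stay out and Enter.
  the entrant's payoff to Stay out: p·5 + (1−p)·(-5) = 10p - 5
  the entrant's payoff to Enter: p·(-1) + (1−p)·2 = -3p + 2
  10p - 5 = -3p + 2  ⇒  13p = 7  ⇒  p = 7/13.
The incumbent's indifference between Fight and Accommodate determines the entrant's mixing probability q:
  the incumbent's expected payoff from Fight: q·(-5) + (1−q)·(-2) = -3q - 2
  the incumbent's expected payoff from Accommodate: q·0 + (1−q)·(-4) = 4q - 4
  -3q - 2 = 4q - 4  ⇒  -7q = -2  ⇒  q = 2/7.

p = 7/13, q = 2/7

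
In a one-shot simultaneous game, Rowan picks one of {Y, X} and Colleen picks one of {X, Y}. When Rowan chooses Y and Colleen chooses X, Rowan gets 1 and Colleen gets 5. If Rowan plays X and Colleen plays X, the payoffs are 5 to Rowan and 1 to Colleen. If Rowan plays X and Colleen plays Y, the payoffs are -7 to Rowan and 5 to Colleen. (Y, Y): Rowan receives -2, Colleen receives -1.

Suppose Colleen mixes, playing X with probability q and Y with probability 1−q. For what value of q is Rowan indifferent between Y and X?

In a mixed equilibrium Rowan is indifferent between Y and X; this condition fixes q.
  Rowan's expected payoff from Y: q·1 + (1−q)·(-2) = 3q - 2
  Rowan's expected payoff from X: q·5 + (1−q)·(-7) = 12q - 7
  3q - 2 = 12q - 7  ⇒  -9q = -5  ⇒  q = 5/9.

q = 5/9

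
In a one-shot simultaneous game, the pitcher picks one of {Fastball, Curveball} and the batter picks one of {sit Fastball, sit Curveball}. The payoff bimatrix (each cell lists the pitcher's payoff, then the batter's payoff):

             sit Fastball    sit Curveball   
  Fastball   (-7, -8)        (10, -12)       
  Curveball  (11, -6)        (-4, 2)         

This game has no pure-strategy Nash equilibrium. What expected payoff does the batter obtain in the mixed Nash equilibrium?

-22/3

The batter's indifference between sit Fastball and sit Curveball determines the pitcher's mixing probability p:
  the batter's payoff to sit Fastball: p·(-8) + (1−p)·(-6) = -2p - 6
  the batter's payoff to sit Curveball: p·(-12) + (1−p)·2 = -14p + 2
  -2p - 6 = -14p + 2  ⇒  12p = 8  ⇒  p = 2/3.
At equilibrium the batter is indifferent across columns, so the batter's payoff equals the payoff from sit Fastball: (2/3)·(-8) + (1/3)·(-6) = -22/3.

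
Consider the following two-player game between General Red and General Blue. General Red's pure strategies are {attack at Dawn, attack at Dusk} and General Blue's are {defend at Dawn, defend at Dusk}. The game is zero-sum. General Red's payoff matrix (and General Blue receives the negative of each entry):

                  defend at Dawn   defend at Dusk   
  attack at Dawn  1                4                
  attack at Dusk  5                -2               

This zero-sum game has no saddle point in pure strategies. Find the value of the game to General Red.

In a mixed equilibrium General Red is indifferent between attack at Dawn and attack at Dusk; this condition fixes q.
  General Red's payoff to attack at Dawn: q·1 + (1−q)·4 = -3q + 4
  General Red's payoff to attack at Dusk: q·5 + (1−q)·(-2) = 7q - 2
  -3q + 4 = 7q - 2  ⇒  -10q = -6  ⇒  q = 3/5.
The value is General Red's expected payoff against this mix (using attack at Dawn): (3/5)·1 + (2/5)·4 = 11/5.

v = 11/5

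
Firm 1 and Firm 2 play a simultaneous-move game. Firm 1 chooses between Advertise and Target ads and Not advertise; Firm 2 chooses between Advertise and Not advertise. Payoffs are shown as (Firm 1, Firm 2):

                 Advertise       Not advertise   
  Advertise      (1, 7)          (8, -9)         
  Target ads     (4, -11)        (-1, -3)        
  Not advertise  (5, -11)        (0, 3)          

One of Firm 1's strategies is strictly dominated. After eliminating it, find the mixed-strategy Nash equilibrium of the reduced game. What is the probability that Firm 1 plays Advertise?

Firm 1's strategy Target ads is strictly dominated by Not advertise: 5 > 4 and 0 > -1. Eliminate Target ads.
In a mixed equilibrium Firm 2 is indifferent between Advertise and Not advertise; this condition fixes p.
  Firm 2's expected payoff from Advertise: p·7 + (1−p)·(-11) = 18p - 11
  Firm 2's expected payoff from Not advertise: p·(-9) + (1−p)·3 = -12p + 3
  18p - 11 = -12p + 3  ⇒  30p = 14  ⇒  p = 7/15.

p = 7/15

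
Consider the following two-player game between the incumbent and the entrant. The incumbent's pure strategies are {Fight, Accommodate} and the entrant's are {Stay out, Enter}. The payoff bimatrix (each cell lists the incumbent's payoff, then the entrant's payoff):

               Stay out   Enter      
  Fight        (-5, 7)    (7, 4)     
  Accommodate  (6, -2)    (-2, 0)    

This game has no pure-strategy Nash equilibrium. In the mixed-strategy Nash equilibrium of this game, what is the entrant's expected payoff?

The incumbent's mix must leave the entrant indifferent between Stay out and Enter.
  the entrant's payoff to Stay out: p·7 + (1−p)·(-2) = 9p - 2
  the entrant's payoff to Enter: p·4 + (1−p)·0 = 4p
  9p - 2 = 4p  ⇒  5p = 2  ⇒  p = 2/5.
At equilibrium the entrant is indifferent across columns, so the entrant's payoff equals the payoff from Stay out: (2/5)·7 + (3/5)·(-2) = 8/5.

8/5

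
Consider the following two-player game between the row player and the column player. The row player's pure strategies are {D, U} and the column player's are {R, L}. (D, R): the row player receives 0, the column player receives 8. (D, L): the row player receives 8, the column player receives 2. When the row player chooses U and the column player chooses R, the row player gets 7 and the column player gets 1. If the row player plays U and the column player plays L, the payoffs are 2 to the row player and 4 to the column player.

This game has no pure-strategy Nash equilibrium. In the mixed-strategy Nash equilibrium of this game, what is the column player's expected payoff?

Set the column player's expected payoff from R equal to that from L:
  the column player's payoff from R: p·8 + (1−p)·1 = 7p + 1
  the column player's payoff from L: p·2 + (1−p)·4 = -2p + 4
  7p + 1 = -2p + 4  ⇒  9p = 3  ⇒  p = 1/3.
At equilibrium the column player is indifferent across columns, so the column player's payoff equals the payoff from R: (1/3)·8 + (2/3)·1 = 10/3.

10/3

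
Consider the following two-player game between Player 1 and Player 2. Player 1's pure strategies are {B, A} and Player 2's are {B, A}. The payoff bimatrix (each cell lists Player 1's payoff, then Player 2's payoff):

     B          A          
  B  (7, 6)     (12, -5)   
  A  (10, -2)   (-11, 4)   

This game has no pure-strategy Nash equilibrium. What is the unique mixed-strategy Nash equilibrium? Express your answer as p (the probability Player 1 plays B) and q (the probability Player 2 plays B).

For Player 2 to be willing to mix, Player 2 must be indifferent between B and A, which pins down Player 1's mix.
  Player 2's payoff from B: p·6 + (1−p)·(-2) = 8p - 2
  Player 2's payoff from A: p·(-5) + (1−p)·4 = -9p + 4
  8p - 2 = -9p + 4  ⇒  17p = 6  ⇒  p = 6/17.
In a mixed equilibrium Player 1 is indifferent between B and A; this condition fixes q.
  Player 1's payoff from B: q·7 + (1−q)·12 = -5q + 12
  Player 1's payoff from A: q·10 + (1−q)·(-11) = 21q - 11
  -5q + 12 = 21q - 11  ⇒  -26q = -23  ⇒  q = 23/26.

p = 6/17, q = 23/26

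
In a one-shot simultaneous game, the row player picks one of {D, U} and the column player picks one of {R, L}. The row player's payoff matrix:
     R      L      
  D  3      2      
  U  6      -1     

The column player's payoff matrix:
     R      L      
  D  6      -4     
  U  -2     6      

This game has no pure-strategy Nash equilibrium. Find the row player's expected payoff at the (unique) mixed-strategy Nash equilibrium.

5/2

In a mixed equilibrium the row player is indifferent between D and U; this condition fixes q.
  the row player's payoff to D: q·3 + (1−q)·2 = q + 2
  the row player's payoff to U: q·6 + (1−q)·(-1) = 7q - 1
  q + 2 = 7q - 1  ⇒  -6q = -3  ⇒  q = 1/2.
At equilibrium the row player is indifferent across rows, so the row player's payoff equals the payoff from D: (1/2)·3 + (1/2)·2 = 5/2.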